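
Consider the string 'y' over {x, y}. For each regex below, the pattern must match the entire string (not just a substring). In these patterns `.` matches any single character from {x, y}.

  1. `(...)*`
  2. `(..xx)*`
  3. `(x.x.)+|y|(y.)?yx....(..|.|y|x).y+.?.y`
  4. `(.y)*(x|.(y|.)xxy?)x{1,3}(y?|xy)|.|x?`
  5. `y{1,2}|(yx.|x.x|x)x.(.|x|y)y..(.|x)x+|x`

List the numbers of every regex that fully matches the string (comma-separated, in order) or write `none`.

3, 4, 5

1 → no match
2 → no match
3 → match
4 → match
5 → match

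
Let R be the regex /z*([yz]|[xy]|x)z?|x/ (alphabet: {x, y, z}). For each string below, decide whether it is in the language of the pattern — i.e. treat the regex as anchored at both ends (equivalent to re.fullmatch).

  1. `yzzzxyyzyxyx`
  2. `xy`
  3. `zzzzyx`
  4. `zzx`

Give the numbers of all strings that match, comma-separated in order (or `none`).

4

1. `yzzzxyyzyxyx` → no match
2. `xy` → no match
3. `zzzzyx` → no match
4. `zzx` → match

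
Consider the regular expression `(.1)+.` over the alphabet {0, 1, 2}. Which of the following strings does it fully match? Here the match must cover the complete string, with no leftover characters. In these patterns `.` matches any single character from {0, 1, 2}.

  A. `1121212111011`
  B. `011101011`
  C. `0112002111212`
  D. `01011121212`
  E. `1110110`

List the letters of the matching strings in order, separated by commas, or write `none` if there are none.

A, B, D

A → match
B → match
C → no match
D → match
E → no match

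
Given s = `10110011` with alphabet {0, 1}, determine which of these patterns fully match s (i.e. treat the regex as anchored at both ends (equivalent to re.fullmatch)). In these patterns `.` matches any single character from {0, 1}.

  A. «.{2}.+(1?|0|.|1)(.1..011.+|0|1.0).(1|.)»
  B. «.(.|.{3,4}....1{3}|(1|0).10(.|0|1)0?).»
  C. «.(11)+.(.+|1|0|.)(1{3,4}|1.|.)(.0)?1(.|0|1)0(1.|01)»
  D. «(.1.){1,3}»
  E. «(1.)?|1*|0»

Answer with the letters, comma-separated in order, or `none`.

A → match
B → no match
C → no match
D → no match
E → no match

A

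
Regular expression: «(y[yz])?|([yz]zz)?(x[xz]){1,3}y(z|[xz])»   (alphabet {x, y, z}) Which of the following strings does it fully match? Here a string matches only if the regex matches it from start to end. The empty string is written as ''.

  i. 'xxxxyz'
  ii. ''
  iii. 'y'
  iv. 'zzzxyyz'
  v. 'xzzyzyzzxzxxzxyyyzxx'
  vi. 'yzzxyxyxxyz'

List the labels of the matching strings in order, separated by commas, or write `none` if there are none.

i, ii

i → match
ii → match
iii → no match
iv → no match
v → no match
vi → no match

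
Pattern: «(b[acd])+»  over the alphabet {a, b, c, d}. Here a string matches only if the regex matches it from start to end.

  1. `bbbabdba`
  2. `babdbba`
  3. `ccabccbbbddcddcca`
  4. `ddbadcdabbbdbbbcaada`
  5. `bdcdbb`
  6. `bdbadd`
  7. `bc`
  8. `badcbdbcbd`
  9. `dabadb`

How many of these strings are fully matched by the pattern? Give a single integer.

1

1 → no match
2 → no match
3 → no match — must start with `b`
4 → no match — must start with `b`
5 → no match
6 → no match
7 → match
8 → no match
9 → no match — must start with `b`
Total matched: 1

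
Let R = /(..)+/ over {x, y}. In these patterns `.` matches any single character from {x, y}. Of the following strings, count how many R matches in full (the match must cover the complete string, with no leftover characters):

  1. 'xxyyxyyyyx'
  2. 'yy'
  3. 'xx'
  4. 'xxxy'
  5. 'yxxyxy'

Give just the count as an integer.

1. 'xxyyxyyyyx' → match
2. 'yy' → match
3. 'xx' → match
4. 'xxxy' → match
5. 'yxxyxy' → match
Total matched: 5

5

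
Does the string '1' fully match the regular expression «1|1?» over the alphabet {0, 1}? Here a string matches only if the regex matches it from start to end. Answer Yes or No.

Yes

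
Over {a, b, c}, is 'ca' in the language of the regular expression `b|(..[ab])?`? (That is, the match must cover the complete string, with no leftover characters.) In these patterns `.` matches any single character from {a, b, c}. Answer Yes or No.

No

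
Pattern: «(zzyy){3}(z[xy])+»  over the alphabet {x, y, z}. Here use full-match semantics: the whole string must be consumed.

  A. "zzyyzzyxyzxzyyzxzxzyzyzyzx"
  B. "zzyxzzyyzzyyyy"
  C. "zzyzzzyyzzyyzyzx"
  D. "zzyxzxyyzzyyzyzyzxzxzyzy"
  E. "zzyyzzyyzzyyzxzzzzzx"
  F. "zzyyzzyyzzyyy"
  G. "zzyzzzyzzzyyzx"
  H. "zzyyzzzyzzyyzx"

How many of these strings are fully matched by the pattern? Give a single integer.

A → no match
B → no match — must start with "zzyy"
C → no match — must start with "zzyy"
D → no match — must start with "zzyy"
E → no match
F → no match
G → no match — must start with "zzyy"
H → no match
Total matched: 0

0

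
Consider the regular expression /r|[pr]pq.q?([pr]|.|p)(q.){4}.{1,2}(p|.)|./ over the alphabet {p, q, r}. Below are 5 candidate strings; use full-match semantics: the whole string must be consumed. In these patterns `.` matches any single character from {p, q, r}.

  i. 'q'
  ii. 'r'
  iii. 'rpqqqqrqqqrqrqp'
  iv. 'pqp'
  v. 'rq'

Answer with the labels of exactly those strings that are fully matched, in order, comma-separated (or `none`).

i. 'q' → match
ii. 'r' → match
iii → match
iv. 'pqp' → no match
v. 'rq' → no match

i, ii, iii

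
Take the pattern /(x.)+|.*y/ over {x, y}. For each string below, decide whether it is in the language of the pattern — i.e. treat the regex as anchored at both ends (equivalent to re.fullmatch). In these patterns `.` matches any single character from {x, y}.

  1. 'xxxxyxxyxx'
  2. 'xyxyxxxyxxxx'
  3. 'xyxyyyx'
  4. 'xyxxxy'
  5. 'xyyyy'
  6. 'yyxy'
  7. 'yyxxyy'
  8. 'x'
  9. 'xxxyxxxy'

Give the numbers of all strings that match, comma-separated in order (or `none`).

2, 4, 5, 6, 7, 9

1 → no match
2 → match
3 → no match
4 → match
5 → match
6 → match
7 → match
8 → no match
9 → match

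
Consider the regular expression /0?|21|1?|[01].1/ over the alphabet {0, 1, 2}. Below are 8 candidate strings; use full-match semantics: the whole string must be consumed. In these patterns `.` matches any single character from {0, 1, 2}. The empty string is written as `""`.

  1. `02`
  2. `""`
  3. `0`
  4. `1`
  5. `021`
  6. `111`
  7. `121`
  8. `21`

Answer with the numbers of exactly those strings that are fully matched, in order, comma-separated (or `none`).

1. `02` → no match
2. `""` → match
3. `0` → match
4. `1` → match
5. `021` → match
6. `111` → match
7. `121` → match
8. `21` → match

2, 3, 4, 5, 6, 7, 8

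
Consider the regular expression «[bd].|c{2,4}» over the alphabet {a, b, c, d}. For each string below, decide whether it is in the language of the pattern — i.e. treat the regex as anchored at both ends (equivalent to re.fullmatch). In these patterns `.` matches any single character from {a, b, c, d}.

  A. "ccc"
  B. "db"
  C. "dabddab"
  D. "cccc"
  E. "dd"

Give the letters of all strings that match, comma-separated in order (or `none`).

A, B, D, E

A → match
B → match
C → no match
D → match
E → match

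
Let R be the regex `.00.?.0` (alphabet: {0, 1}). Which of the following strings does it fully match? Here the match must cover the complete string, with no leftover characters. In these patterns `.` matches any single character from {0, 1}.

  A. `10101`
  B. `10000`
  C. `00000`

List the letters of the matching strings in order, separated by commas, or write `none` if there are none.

A. `10101` → no match — must end with `0`
B. `10000` → match
C. `00000` → match

B, C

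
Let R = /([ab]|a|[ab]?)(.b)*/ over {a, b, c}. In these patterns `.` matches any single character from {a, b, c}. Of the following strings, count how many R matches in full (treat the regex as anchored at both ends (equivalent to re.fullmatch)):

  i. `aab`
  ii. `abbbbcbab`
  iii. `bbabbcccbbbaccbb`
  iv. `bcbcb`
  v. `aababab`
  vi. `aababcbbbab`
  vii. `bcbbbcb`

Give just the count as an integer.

i → match
ii → match
iii → no match
iv → match
v → match
vi → match
vii → match
Total matched: 6

6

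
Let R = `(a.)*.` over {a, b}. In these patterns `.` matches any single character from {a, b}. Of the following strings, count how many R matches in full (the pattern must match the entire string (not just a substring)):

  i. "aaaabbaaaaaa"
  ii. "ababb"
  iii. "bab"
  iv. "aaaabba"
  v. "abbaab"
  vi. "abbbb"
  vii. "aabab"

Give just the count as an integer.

1

i → no match
ii → match
iii → no match
iv → no match
v → no match
vi → no match
vii → no match
Total matched: 1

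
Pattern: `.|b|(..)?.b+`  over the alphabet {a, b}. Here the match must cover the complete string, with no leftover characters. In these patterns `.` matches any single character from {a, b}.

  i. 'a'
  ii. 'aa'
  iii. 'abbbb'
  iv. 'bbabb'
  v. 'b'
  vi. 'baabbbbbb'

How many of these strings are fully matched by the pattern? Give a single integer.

5

i. 'a' → match
ii. 'aa' → no match
iii. 'abbbb' → match
iv. 'bbabb' → match
v. 'b' → match
vi. 'baabbbbbb' → match
Total matched: 5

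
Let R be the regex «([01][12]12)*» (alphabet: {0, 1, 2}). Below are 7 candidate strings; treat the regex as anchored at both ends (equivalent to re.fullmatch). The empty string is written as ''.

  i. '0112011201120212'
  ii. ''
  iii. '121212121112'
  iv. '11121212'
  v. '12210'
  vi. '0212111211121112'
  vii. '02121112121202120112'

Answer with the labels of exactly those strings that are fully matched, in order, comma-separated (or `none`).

i → match
ii. '' → match
iii. '121212121112' → match
iv. '11121212' → match
v. '12210' → no match
vi → match
vii → match

i, ii, iii, iv, vi, vii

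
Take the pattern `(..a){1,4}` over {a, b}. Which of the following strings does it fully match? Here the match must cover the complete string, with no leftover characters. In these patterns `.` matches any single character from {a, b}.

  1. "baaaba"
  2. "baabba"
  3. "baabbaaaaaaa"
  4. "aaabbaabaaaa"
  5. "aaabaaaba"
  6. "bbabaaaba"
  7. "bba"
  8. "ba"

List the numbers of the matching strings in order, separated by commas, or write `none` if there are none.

1 → match
2 → match
3 → match
4 → match
5 → match
6 → match
7 → match
8 → no match

1, 2, 3, 4, 5, 6, 7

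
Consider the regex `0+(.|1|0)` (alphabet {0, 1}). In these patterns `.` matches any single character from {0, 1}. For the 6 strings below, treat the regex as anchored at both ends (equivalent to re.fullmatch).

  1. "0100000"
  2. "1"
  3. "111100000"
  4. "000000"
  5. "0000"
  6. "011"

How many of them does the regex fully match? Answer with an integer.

1 → no match
2 → no match — must start with "0"
3 → no match — must start with "0"
4 → match
5 → match
6 → no match
Total matched: 2

2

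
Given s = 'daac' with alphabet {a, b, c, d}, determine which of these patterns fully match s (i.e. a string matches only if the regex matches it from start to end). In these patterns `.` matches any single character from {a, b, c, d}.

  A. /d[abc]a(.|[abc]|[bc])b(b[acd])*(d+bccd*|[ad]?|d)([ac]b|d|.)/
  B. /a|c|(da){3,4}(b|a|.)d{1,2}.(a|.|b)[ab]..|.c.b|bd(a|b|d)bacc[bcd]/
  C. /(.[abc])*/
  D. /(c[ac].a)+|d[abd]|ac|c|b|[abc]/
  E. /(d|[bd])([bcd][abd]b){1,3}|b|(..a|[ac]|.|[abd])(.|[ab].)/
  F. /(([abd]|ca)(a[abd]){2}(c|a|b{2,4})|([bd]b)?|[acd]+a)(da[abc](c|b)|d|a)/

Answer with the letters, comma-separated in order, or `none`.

A → no match
B → no match
C → match
D → no match
E → match
F → match

C, E, F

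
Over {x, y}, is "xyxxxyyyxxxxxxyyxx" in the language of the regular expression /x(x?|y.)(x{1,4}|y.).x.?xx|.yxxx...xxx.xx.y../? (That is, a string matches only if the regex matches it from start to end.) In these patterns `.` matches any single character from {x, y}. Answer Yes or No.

Yes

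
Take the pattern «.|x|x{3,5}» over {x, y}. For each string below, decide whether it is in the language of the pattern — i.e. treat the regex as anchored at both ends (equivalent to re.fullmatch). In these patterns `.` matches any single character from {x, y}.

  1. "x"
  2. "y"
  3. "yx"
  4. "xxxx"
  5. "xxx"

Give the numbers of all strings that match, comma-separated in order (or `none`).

1 → match
2 → match
3 → no match
4 → match
5 → match

1, 2, 4, 5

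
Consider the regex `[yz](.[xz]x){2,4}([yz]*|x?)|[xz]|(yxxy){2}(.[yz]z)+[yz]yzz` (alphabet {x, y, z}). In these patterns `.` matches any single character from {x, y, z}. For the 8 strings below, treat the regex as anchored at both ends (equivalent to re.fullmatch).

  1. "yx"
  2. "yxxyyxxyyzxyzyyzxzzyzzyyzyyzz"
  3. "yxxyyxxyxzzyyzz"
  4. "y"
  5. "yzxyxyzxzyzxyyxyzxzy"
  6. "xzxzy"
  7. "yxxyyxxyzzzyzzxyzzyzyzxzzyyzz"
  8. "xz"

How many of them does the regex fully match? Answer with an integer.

1 → no match
2 → no match
3 → match
4 → no match
5 → no match
6 → no match
7 → no match
8 → no match
Total matched: 1

1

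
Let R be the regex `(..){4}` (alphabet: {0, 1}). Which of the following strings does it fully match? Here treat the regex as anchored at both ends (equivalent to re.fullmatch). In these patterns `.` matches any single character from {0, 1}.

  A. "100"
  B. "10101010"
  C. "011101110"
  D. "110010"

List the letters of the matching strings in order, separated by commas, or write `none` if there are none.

A → no match
B → match
C → no match
D → no match

B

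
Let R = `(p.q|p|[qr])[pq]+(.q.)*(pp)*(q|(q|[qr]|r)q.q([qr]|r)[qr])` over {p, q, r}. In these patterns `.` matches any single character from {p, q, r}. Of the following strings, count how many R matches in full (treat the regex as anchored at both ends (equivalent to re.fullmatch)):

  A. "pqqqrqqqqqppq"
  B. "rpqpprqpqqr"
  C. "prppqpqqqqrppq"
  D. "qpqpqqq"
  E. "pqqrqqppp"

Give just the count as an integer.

3

A → match
B → match
C → no match
D → match
E → no match
Total matched: 3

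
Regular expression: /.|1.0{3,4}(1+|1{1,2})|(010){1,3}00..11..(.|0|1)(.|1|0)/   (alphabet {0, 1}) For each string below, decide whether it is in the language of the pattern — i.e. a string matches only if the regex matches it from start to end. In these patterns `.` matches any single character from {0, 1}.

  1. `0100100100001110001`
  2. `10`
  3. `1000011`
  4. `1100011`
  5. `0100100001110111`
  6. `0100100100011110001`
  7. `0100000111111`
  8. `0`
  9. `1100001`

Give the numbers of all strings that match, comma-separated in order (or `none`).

1, 3, 4, 5, 6, 7, 8, 9

1 → match
2 → no match
3 → match
4 → match
5 → match
6 → match
7 → match
8 → match
9 → match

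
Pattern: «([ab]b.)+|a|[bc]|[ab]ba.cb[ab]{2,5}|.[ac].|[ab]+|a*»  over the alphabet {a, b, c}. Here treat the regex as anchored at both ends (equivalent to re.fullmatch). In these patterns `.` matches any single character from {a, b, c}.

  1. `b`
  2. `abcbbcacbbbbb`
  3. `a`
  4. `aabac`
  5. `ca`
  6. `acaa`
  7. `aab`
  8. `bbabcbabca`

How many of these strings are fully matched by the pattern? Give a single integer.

3

1 → match
2 → no match
3 → match
4 → no match
5 → no match
6 → no match
7 → match
8 → no match
Total matched: 3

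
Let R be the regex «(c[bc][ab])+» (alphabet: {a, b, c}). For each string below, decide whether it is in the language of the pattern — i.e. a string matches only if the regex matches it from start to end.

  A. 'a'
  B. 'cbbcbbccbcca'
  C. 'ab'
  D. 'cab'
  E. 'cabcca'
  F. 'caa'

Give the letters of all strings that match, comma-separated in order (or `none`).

B

A → no match — must start with 'c'
B → match
C → no match — must start with 'c'
D → no match
E → no match
F → no match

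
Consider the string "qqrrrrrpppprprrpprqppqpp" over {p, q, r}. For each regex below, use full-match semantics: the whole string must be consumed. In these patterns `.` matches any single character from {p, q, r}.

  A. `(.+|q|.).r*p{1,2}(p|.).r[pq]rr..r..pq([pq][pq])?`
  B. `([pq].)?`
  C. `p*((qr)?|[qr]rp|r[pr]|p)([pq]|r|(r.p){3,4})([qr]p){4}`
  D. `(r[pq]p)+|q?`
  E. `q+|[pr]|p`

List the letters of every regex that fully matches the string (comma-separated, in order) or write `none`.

A

A → match
B → no match
C → no match
D → no match
E → no match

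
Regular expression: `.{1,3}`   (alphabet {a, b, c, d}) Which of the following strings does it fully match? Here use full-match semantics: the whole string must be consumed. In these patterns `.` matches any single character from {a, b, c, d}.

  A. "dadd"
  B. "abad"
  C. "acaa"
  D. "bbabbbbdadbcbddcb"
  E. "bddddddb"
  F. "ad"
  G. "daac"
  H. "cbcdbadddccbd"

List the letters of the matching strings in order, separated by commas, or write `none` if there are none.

F

A → no match
B → no match
C → no match
D → no match
E → no match
F → match
G → no match
H → no match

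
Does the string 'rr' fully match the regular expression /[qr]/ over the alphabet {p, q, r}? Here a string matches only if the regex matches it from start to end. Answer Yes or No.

No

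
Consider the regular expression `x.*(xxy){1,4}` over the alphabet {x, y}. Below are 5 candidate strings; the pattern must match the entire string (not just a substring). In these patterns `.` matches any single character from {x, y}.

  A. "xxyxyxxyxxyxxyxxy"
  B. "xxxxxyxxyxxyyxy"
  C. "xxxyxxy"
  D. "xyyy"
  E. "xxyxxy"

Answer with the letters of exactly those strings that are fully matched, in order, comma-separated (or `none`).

A → match
B → no match — must end with "xxy"
C → match
D → no match — must end with "xxy"
E → match

A, C, E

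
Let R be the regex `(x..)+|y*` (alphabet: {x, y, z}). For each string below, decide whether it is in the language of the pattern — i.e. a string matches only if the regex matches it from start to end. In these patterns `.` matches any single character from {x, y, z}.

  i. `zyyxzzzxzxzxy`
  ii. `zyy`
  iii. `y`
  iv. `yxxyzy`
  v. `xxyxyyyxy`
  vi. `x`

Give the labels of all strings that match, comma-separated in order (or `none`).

iii

i → no match
ii → no match
iii → match
iv → no match
v → no match
vi → no match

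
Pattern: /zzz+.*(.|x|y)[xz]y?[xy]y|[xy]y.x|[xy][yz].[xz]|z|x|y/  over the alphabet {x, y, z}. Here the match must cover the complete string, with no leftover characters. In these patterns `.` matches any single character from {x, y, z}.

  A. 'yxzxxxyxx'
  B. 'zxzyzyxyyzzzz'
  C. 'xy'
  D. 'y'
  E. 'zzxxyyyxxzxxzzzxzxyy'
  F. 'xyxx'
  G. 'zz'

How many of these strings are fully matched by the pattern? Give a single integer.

A. 'yxzxxxyxx' → no match
B → no match
C. 'xy' → no match
D. 'y' → match
E → no match
F. 'xyxx' → match
G. 'zz' → no match
Total matched: 2

2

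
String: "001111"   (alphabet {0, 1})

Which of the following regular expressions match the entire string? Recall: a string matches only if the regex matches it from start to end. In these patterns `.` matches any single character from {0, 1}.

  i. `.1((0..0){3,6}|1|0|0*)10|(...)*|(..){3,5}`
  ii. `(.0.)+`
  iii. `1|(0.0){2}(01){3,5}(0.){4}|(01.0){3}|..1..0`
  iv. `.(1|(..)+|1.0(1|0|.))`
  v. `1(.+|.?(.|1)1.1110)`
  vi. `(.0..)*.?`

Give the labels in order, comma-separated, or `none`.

i → match
ii → no match
iii → no match
iv → no match
v → no match — must start with "1"
vi → no match

i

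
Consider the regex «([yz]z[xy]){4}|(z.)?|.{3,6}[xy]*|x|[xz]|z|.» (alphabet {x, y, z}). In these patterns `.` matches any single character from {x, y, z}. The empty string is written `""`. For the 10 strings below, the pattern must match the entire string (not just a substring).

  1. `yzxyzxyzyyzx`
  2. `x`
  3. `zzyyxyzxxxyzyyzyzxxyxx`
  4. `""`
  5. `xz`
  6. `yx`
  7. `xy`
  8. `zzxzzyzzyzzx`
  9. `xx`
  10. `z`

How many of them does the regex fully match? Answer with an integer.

1 → match
2 → match
3 → no match
4 → match
5 → no match
6 → no match
7 → no match
8 → match
9 → no match
10 → match
Total matched: 5

5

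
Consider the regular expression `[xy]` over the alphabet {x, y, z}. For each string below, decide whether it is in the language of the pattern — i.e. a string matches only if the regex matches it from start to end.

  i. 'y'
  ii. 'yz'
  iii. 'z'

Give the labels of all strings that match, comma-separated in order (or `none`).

i

i → match
ii → no match
iii → no match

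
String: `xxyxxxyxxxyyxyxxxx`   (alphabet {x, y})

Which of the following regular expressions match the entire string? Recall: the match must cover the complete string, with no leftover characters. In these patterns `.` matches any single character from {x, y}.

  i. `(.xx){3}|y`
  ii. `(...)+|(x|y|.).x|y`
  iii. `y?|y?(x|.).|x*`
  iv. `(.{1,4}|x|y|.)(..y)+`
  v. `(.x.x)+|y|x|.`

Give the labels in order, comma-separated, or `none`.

i → no match
ii → match
iii → no match
iv → no match — must end with `y`
v → no match

ii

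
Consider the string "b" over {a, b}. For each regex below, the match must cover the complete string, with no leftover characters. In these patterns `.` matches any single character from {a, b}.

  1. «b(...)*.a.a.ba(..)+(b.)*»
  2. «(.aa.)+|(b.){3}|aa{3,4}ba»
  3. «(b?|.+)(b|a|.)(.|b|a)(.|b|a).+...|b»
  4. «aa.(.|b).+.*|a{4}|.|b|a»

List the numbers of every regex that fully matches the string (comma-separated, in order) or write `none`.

1 → no match
2 → no match
3 → match
4 → match

3, 4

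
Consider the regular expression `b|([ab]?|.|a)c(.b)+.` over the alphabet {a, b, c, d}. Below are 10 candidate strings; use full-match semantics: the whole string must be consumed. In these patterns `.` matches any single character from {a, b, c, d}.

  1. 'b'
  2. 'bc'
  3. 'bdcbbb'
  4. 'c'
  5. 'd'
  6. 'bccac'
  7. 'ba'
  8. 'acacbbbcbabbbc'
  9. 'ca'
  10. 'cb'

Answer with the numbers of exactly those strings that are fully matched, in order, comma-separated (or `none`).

1. 'b' → match
2. 'bc' → no match
3. 'bdcbbb' → no match
4. 'c' → no match
5. 'd' → no match
6. 'bccac' → no match
7. 'ba' → no match
8 → no match
9. 'ca' → no match
10. 'cb' → no match

1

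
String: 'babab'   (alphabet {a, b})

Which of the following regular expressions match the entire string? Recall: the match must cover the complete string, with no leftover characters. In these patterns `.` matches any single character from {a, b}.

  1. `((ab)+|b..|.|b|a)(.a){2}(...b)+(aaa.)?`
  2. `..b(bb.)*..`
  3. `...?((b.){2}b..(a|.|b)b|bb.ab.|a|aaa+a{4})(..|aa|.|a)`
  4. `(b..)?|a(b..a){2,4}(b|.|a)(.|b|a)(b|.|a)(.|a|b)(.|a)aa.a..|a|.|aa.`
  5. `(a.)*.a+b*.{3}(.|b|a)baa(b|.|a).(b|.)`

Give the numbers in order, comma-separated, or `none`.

1 → no match
2 → match
3 → match
4 → no match
5 → no match

2, 3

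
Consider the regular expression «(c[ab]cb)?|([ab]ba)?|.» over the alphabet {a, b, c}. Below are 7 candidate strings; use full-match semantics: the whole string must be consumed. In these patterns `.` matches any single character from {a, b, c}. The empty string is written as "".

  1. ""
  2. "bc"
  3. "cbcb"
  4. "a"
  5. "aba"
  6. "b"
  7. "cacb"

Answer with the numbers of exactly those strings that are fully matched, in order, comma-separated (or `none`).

1, 3, 4, 5, 6, 7

1 → match
2 → no match
3 → match
4 → match
5 → match
6 → match
7 → match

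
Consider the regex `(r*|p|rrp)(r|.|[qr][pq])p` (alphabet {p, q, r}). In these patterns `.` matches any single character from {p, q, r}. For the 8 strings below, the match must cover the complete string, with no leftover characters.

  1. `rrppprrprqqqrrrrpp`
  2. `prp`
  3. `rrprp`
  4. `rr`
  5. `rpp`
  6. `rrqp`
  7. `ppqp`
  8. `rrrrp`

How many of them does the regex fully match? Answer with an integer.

5

1 → no match
2 → match
3 → match
4 → no match — must end with `p`
5 → match
6 → match
7 → no match
8 → match
Total matched: 5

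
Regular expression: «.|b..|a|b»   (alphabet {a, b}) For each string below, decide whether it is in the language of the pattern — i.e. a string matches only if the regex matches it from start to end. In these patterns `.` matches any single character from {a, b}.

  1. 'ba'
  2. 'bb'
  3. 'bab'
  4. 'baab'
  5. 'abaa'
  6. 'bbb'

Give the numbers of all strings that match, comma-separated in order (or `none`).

3, 6

1 → no match
2 → no match
3 → match
4 → no match
5 → no match
6 → match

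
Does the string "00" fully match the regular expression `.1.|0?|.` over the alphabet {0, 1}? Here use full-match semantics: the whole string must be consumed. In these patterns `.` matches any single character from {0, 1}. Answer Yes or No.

No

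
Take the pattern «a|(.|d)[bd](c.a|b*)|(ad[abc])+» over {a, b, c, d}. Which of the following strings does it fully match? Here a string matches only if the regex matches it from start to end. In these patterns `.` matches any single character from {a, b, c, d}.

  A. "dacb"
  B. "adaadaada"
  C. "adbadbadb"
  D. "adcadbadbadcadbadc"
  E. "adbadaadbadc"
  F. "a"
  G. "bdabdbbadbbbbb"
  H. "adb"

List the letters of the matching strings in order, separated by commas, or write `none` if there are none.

B, C, D, E, F, H

A → no match
B → match
C → match
D → match
E → match
F → match
G → no match
H → match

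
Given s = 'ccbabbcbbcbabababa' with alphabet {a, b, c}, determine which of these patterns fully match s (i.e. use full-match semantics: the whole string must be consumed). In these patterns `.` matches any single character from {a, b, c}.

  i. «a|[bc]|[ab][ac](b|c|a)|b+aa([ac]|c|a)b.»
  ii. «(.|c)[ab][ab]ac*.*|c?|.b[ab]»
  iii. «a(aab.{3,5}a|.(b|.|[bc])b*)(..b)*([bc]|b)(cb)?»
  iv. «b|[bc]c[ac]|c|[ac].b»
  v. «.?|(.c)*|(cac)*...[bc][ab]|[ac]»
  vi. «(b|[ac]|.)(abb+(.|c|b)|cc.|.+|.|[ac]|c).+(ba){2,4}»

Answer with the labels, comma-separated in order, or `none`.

i → no match
ii → no match
iii → no match — must start with 'a'
iv → no match
v → no match
vi → match

vi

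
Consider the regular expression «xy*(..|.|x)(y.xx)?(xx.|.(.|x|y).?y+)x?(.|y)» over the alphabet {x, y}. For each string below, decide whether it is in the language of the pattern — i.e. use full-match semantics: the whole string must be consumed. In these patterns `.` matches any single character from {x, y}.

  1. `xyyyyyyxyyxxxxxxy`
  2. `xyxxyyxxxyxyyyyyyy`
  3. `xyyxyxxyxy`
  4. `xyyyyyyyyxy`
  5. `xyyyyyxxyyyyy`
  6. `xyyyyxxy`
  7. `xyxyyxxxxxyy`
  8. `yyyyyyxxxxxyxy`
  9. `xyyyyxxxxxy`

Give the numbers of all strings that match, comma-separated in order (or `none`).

1, 2, 3, 4, 5, 7, 9

1 → match
2 → match
3 → match
4 → match
5 → match
6 → no match
7 → match
8 → no match — must start with `x`
9 → match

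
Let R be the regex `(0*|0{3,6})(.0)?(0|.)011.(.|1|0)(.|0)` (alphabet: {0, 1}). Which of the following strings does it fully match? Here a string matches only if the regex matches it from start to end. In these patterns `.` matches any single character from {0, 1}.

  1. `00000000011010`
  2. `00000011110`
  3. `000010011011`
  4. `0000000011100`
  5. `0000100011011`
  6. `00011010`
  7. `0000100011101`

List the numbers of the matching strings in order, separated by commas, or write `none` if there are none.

1 → match
2 → match
3 → no match
4 → match
5 → match
6 → match
7 → match

1, 2, 4, 5, 6, 7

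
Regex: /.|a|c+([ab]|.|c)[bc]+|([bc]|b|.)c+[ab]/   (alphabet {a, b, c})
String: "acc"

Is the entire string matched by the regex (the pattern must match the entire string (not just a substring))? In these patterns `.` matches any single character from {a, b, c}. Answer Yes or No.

No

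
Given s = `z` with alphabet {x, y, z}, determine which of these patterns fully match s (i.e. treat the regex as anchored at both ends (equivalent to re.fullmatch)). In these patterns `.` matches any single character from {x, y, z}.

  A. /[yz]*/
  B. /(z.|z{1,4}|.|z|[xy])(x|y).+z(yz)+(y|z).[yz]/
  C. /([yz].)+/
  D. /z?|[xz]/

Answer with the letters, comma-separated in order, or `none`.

A → match
B → no match
C → no match
D → match

A, D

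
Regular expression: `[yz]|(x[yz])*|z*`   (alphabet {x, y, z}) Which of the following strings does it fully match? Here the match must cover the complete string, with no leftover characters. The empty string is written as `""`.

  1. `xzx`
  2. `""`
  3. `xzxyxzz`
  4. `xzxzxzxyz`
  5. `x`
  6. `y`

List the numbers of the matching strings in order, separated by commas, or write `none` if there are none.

2, 6

1 → no match
2 → match
3 → no match
4 → no match
5 → no match
6 → match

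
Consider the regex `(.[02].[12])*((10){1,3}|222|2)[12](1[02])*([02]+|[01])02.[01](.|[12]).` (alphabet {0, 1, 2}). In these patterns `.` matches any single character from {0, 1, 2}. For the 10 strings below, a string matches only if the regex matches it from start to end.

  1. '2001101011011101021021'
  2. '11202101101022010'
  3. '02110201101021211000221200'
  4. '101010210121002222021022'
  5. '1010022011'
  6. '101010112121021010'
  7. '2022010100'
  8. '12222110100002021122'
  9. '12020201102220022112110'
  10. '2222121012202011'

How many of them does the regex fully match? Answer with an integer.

1 → no match
2 → no match
3 → no match
4 → match
5 → match
6 → match
7 → no match
8 → match
9 → no match
10 → no match
Total matched: 4

4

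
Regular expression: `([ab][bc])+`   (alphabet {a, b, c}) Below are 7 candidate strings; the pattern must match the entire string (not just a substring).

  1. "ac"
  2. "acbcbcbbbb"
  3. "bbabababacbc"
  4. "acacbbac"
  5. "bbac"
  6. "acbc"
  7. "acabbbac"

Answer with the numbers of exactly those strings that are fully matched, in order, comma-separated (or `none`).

1. "ac" → match
2. "acbcbcbbbb" → match
3. "bbabababacbc" → match
4. "acacbbac" → match
5. "bbac" → match
6. "acbc" → match
7. "acabbbac" → match

1, 2, 3, 4, 5, 6, 7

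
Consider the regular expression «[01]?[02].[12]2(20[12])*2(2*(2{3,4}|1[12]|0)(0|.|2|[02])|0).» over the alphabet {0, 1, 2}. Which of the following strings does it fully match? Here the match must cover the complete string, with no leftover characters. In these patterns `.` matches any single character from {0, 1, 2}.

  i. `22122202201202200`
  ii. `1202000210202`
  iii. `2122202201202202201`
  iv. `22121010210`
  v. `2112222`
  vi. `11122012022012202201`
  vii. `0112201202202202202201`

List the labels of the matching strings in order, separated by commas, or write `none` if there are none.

iii, vii

i → no match
ii → no match
iii → match
iv → no match
v → no match
vi → no match
vii → match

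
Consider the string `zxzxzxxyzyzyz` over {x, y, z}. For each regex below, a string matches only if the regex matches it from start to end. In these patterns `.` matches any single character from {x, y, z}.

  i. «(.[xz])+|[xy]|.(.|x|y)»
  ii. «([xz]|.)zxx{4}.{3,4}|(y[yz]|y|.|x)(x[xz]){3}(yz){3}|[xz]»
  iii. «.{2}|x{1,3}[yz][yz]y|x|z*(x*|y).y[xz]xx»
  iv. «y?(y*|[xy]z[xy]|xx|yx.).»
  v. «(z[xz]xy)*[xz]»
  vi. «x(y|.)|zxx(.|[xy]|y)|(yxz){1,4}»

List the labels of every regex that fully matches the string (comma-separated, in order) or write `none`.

ii

i → no match
ii → match
iii → no match
iv → no match
v → no match
vi → no match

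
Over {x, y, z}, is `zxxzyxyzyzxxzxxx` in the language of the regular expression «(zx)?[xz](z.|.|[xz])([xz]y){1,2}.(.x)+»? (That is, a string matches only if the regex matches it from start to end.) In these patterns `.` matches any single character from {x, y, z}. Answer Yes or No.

Yes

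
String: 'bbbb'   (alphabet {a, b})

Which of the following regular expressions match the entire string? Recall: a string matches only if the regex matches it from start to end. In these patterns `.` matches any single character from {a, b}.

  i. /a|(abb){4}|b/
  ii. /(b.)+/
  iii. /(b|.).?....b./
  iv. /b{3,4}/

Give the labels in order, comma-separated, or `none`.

i → no match
ii → match
iii → no match
iv → match

ii, iv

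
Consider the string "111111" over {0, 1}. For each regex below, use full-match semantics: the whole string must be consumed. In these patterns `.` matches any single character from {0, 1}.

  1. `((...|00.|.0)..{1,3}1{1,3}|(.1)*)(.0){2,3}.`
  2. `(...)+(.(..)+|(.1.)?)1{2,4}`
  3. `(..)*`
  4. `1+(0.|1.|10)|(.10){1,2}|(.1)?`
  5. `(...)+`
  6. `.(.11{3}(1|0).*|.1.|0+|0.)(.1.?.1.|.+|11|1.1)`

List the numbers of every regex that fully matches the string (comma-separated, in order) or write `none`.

1 → no match
2 → match
3 → match
4 → match
5 → match
6 → match

2, 3, 4, 5, 6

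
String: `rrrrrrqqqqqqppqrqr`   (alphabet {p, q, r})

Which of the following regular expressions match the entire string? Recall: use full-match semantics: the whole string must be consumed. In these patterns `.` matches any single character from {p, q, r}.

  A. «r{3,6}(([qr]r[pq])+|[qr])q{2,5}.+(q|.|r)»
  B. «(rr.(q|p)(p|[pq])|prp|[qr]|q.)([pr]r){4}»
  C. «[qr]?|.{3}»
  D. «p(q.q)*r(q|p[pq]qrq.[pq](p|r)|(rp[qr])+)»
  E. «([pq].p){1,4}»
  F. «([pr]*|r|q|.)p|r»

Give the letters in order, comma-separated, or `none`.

A → match
B → no match
C → no match
D → no match — must start with `p`
E → no match — must end with `p`
F → no match

A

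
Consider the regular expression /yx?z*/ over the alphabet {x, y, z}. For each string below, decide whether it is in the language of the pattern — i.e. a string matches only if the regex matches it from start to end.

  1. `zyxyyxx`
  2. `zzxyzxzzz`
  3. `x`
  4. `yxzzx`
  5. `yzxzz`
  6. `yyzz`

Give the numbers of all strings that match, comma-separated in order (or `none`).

1. `zyxyyxx` → no match — must start with `y`
2. `zzxyzxzzz` → no match — must start with `y`
3. `x` → no match — must start with `y`
4. `yxzzx` → no match
5. `yzxzz` → no match
6. `yyzz` → no match

none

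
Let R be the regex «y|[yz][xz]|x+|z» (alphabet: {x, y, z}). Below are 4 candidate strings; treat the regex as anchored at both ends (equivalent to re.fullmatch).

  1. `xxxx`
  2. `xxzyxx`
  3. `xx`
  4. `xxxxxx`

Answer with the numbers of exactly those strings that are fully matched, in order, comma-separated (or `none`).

1. `xxxx` → match
2. `xxzyxx` → no match
3. `xx` → match
4. `xxxxxx` → match

1, 3, 4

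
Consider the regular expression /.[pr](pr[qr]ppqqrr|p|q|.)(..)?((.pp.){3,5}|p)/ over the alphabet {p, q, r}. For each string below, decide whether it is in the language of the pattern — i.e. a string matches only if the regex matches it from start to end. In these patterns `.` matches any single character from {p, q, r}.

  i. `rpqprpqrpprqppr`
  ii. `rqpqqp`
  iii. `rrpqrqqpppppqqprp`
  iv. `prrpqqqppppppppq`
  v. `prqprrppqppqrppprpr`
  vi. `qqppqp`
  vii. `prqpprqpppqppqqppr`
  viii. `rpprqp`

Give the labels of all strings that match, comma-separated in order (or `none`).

i → no match
ii → no match
iii → no match
iv → no match
v → no match
vi → no match
vii → no match
viii → match

viii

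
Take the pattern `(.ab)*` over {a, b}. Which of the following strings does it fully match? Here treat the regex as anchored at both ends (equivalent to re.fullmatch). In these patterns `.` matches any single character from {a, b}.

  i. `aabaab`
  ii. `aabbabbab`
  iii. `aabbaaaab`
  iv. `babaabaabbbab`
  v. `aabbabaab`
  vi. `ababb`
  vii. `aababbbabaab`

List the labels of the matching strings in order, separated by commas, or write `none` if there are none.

i, ii, v

i → match
ii → match
iii → no match
iv → no match
v → match
vi → no match
vii → no match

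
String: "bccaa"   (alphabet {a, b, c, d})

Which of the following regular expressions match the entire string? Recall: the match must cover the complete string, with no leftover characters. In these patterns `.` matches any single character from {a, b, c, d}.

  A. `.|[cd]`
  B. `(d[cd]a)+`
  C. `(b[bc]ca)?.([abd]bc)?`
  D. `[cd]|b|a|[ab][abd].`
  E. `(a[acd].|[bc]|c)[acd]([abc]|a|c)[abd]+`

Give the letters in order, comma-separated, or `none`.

A → no match
B → no match — must start with "d"
C → match
D → no match
E → match

C, E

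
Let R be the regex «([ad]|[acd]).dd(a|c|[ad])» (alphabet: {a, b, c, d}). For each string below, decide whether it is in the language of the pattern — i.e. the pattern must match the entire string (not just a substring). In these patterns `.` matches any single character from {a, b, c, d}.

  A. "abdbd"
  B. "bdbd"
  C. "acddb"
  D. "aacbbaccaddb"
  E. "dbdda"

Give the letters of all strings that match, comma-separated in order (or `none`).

A → no match
B → no match
C → no match
D → no match
E → match

E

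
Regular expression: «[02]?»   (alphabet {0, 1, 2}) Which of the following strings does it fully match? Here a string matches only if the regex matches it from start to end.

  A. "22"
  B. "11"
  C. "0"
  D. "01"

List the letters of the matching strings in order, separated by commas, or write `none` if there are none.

C

A → no match
B → no match
C → match
D → no match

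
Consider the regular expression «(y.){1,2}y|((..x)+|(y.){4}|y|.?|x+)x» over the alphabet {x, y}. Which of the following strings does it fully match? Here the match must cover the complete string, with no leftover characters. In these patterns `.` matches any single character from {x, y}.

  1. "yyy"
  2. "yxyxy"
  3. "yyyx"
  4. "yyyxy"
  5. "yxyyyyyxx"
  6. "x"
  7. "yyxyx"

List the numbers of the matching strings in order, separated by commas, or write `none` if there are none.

1 → match
2 → match
3 → no match
4 → match
5 → match
6 → match
7 → no match

1, 2, 4, 5, 6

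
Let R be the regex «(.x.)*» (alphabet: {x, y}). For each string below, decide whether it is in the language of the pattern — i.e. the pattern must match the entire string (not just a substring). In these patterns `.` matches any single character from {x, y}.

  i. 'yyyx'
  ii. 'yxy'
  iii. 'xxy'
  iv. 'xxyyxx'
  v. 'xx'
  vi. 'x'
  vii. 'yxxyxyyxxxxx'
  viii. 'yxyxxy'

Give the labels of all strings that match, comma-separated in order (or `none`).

i → no match
ii → match
iii → match
iv → match
v → no match
vi → no match
vii → match
viii → match

ii, iii, iv, vii, viii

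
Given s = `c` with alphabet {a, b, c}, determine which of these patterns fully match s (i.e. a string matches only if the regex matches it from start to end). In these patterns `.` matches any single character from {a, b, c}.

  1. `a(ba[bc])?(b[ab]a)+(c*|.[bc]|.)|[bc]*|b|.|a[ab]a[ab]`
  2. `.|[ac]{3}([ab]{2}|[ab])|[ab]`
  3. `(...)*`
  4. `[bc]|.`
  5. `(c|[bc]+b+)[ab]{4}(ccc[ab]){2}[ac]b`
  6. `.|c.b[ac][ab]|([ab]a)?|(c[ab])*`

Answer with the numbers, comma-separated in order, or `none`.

1 → match
2 → match
3 → no match
4 → match
5 → no match — must end with `b`
6 → match

1, 2, 4, 6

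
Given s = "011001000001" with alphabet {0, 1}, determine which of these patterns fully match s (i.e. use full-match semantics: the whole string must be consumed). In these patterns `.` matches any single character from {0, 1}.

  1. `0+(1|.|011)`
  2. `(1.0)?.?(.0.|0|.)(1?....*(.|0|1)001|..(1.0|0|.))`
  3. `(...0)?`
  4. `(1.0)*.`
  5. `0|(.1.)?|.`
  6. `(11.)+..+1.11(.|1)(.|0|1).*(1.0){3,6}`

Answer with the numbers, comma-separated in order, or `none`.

1 → no match
2 → match
3 → no match
4 → no match
5 → no match
6 → no match — must start with "11"

2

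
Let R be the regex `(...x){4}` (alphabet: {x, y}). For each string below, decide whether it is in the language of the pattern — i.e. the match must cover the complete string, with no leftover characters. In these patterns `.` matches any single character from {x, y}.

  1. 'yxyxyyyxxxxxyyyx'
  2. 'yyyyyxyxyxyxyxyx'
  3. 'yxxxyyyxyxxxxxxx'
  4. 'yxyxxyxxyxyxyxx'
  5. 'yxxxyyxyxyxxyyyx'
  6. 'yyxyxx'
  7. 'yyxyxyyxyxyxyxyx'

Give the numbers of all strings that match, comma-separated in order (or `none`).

1, 3

1 → match
2 → no match
3 → match
4 → no match
5 → no match
6. 'yyxyxx' → no match
7 → no match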